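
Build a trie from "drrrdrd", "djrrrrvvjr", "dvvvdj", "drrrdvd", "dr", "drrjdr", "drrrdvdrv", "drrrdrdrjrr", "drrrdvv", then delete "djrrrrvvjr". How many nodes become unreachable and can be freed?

After clearing the end-marker at "djrrrrvvjr", prune upward until reaching a node still needed by another word.
The suffix "jrrrrvvjr" (9 nodes) is used only by "djrrrrvvjr"; the node for "d" still has the child "r", so pruning stops there.
Nodes removed: 9

9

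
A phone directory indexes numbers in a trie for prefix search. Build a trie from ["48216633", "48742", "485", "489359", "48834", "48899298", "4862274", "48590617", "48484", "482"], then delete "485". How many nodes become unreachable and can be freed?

A node on "485"'s path can go only if nothing else ends at it or branches off below it.
Every node on "485" is still needed (e.g. by "48590617"), so nothing is freed.
Nodes removed: 0

0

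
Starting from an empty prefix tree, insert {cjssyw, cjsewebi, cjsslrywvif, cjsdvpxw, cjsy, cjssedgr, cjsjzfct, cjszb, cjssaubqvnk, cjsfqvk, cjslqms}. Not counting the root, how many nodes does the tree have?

Insert word by word; a character creates a node only if that edge doesn't already exist:
  "cjssyw" → 6 new (c, j, s, s, y, w)
  "cjsewebi" → prefix "cjs" already present; 5 new (e, w, e, b, i)
  "cjsslrywvif" → prefix "cjss" already present; 7 new (l, r, y, w, v, i, f)
  "cjsdvpxw" → prefix "cjs" already present; 5 new (d, v, p, x, w)
  "cjsy" → prefix "cjs" already present; 1 new (y)
  "cjssedgr" → prefix "cjss" already present; 4 new (e, d, g, r)
  "cjsjzfct" → prefix "cjs" already present; 5 new (j, z, f, c, t)
  "cjszb" → prefix "cjs" already present; 2 new (z, b)
  "cjssaubqvnk" → prefix "cjss" already present; 7 new (a, u, b, q, v, n, k)
  "cjsfqvk" → prefix "cjs" already present; 4 new (f, q, v, k)
  "cjslqms" → prefix "cjs" already present; 4 new (l, q, m, s)
Total nodes = 6 + 5 + 7 + 5 + 1 + 4 + 5 + 2 + 7 + 4 + 4 = 50

50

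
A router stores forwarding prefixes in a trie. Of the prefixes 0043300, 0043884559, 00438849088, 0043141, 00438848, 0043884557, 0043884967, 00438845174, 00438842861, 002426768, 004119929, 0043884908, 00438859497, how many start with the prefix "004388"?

Traverse to the node for "004388", then collect every word in that subtree.
Words under "004388": 00438842861, 00438845174, 0043884557, 0043884559, 00438848, 0043884908, 00438849088, 0043884967, 00438859497
Count: 9

9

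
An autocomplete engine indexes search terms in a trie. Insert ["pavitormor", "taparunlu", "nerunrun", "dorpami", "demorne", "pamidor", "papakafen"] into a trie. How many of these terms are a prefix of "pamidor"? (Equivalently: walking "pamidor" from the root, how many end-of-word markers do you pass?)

1

Check each prefix of "pamidor" against the stored set — each match is an end-marker on the path.
Prefixes of the query that are stored words: "pamidor"
Count: 1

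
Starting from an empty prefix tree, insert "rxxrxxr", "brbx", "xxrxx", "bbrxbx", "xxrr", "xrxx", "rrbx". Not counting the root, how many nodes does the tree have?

Insert word by word; a character creates a node only if that edge doesn't already exist:
  "rxxrxxr" → 7 new (r, x, x, r, x, x, r)
  "brbx" → 4 new (b, r, b, x)
  "xxrxx" → 5 new (x, x, r, x, x)
  "bbrxbx" → prefix "b" already present; 5 new (b, r, x, b, x)
  "xxrr" → prefix "xxr" already present; 1 new (r)
  "xrxx" → prefix "x" already present; 3 new (r, x, x)
  "rrbx" → prefix "r" already present; 3 new (r, b, x)
Total nodes = 7 + 4 + 5 + 5 + 1 + 3 + 3 = 28

28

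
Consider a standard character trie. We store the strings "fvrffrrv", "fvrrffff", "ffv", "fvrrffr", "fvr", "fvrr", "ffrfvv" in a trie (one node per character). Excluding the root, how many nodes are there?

Count nodes per top-level branch (shared prefixes stored once):
  'f'-branch (ffrfvv, ffv, fvr, fvrffrrv, fvrr, fvrrffff, fvrrffr): 20 nodes
Sum: 20

20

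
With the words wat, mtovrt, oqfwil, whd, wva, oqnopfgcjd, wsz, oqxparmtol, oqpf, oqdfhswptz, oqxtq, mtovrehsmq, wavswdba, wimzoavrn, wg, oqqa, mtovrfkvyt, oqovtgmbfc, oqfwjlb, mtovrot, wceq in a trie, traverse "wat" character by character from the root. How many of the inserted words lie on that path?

1

Check each prefix of "wat" against the stored set — each match is an end-marker on the path.
Prefixes of the query that are stored words: "wat"
Count: 1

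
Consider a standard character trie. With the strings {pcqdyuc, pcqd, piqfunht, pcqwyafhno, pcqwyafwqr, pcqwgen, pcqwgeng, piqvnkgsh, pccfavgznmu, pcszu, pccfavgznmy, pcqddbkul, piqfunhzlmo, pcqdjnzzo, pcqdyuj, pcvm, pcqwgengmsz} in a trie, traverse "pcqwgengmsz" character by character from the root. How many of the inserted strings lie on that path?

3

Walk "pcqwgengmsz" from the root; an end-of-word marker is hit whenever a stored word is a prefix of "pcqwgengmsz".
Prefixes of the query that are stored words: "pcqwgen", "pcqwgeng", "pcqwgengmsz"
Count: 3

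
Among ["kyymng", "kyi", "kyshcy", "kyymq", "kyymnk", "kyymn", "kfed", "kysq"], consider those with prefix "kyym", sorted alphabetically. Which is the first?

kyymn

DFS of the "kyym" subtree visits, in order: "kyymn", "kyymng", "kyymnk", "kyymq"
The 1st is kyymn.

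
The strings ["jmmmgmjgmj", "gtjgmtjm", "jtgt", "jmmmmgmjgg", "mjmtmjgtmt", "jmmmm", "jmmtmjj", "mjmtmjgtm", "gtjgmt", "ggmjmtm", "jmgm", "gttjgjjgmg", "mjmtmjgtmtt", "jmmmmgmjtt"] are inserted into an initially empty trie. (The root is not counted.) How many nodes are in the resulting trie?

Trace insertions, counting only characters that open a new branch:
  "jmmmgmjgmj" → 10 new (j, m, m, m, g, m, j, g, m, j)
  "gtjgmtjm" → 8 new (g, t, j, g, m, t, j, m)
  "jtgt" → prefix "j" already present; 3 new (t, g, t)
  "jmmmmgmjgg" → prefix "jmmm" already present; 6 new (m, g, m, j, g, g)
  "mjmtmjgtmt" → 10 new (m, j, m, t, m, j, g, t, m, t)
  "jmmmm" → prefix "jmmmm" already present; 0 new (none)
  "jmmtmjj" → prefix "jmm" already present; 4 new (t, m, j, j)
  "mjmtmjgtm" → prefix "mjmtmjgtm" already present; 0 new (none)
  "gtjgmt" → prefix "gtjgmt" already present; 0 new (none)
  "ggmjmtm" → prefix "g" already present; 6 new (g, m, j, m, t, m)
  "jmgm" → prefix "jm" already present; 2 new (g, m)
  "gttjgjjgmg" → prefix "gt" already present; 8 new (t, j, g, j, j, g, m, g)
  "mjmtmjgtmtt" → prefix "mjmtmjgtmt" already present; 1 new (t)
  "jmmmmgmjtt" → prefix "jmmmmgmj" already present; 2 new (t, t)
Total nodes = 10 + 8 + 3 + 6 + 10 + 0 + 4 + 0 + 0 + 6 + 2 + 8 + 1 + 2 = 60

60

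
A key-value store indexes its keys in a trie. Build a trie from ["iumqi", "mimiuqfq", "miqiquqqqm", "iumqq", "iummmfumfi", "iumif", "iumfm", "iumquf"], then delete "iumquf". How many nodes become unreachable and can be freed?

After clearing the end-marker at "iumquf", prune upward until reaching a node still needed by another word.
The suffix "uf" (2 nodes) is used only by "iumquf"; the node for "iumq" still has the child "i", so pruning stops there.
Nodes removed: 2

2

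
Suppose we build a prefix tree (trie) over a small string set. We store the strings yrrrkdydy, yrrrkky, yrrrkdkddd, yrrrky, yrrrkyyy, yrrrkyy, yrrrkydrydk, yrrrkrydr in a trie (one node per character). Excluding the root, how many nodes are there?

Trie structure (* marks end of a word):
(root)
└─ y
   └─ r
      └─ r
         └─ r
            └─ k
               ├─ d
               │  ├─ k
               │  │  └─ d
               │  │     └─ d
               │  │        └─ d *
               │  └─ y
               │     └─ d
               │        └─ y *
               ├─ k
               │  └─ y *
               ├─ r
               │  └─ y
               │     └─ d
               │        └─ r *
               └─ y *
                  ├─ d
                  │  └─ r
                  │     └─ y
                  │        └─ d
                  │           └─ k *
                  └─ y *
                     └─ y *
Counting every labelled node above: 27.

27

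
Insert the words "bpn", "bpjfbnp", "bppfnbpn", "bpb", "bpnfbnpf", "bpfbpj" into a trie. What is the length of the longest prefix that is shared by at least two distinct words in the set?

3

The deepest shared node is where two words last agree before diverging.
e.g. "bpn" and "bpnfbnpf" share the prefix "bpn" of length 3; no pair shares a longer one.
Longest shared-prefix length: 3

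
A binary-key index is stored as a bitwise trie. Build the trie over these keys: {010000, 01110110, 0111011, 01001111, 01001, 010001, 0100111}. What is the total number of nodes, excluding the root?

17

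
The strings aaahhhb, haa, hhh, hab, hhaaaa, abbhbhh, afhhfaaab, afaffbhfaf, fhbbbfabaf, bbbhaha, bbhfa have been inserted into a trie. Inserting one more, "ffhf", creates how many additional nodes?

3

The longest prefix of "ffhf" already in the trie is "f" (length 1).
New nodes needed: |"ffhf"| − 1 = 4 − 1 = 3.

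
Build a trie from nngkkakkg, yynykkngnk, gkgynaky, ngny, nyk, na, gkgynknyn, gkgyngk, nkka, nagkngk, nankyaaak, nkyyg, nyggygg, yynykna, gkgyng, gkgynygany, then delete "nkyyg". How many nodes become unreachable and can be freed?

After clearing the end-marker at "nkyyg", prune upward until reaching a node still needed by another word.
The suffix "yyg" (3 nodes) is used only by "nkyyg"; the node for "nk" still has the child "k", so pruning stops there.
Nodes removed: 3

3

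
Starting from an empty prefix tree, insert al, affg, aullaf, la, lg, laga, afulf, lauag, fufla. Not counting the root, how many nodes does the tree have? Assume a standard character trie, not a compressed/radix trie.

26

Count nodes per top-level branch (shared prefixes stored once):
  'a'-branch (affg, afulf, al, aullaf): 13 nodes
  'f'-branch (fufla): 5 nodes
  'l'-branch (la, laga, lauag, lg): 8 nodes
Sum: 26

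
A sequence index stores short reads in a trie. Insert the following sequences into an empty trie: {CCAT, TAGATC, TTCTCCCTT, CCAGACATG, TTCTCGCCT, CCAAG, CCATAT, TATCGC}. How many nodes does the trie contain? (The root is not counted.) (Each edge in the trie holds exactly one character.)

For each word, the new-node count is its length minus the longest prefix already in the trie:
  "CCAT" → 4 new (C, C, A, T)
  "TAGATC" → 6 new (T, A, G, A, T, C)
  "TTCTCCCTT" → prefix "T" already present; 8 new (T, C, T, C, C, C, T, T)
  "CCAGACATG" → prefix "CCA" already present; 6 new (G, A, C, A, T, G)
  "TTCTCGCCT" → prefix "TTCTC" already present; 4 new (G, C, C, T)
  "CCAAG" → prefix "CCA" already present; 2 new (A, G)
  "CCATAT" → prefix "CCAT" already present; 2 new (A, T)
  "TATCGC" → prefix "TA" already present; 4 new (T, C, G, C)
Total nodes = 4 + 6 + 8 + 6 + 4 + 2 + 2 + 4 = 36

36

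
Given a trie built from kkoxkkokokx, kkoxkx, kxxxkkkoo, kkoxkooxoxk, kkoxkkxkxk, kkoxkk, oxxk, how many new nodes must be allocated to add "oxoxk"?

3

Walking "oxoxk" from the root, the first 2 characters ("ox") follow existing edges; "o" is the first miss.
New nodes needed: |"oxoxk"| − 2 = 5 − 2 = 3.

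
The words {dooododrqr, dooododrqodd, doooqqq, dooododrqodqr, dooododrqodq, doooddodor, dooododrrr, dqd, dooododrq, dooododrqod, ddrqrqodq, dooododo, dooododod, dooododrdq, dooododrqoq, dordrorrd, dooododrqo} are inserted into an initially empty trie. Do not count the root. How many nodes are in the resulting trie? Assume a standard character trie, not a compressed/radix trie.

For each word, the new-node count is its length minus the longest prefix already in the trie:
  "dooododrqr" → 10 new (d, o, o, o, d, o, d, r, q, r)
  "dooododrqodd" → prefix "dooododrq" already present; 3 new (o, d, d)
  "doooqqq" → prefix "dooo" already present; 3 new (q, q, q)
  "dooododrqodqr" → prefix "dooododrqod" already present; 2 new (q, r)
  "dooododrqodq" → prefix "dooododrqodq" already present; 0 new (none)
  "doooddodor" → prefix "doood" already present; 5 new (d, o, d, o, r)
  "dooododrrr" → prefix "dooododr" already present; 2 new (r, r)
  "dqd" → prefix "d" already present; 2 new (q, d)
  "dooododrq" → prefix "dooododrq" already present; 0 new (none)
  "dooododrqod" → prefix "dooododrqod" already present; 0 new (none)
  "ddrqrqodq" → prefix "d" already present; 8 new (d, r, q, r, q, o, d, q)
  "dooododo" → prefix "dooodod" already present; 1 new (o)
  "dooododod" → prefix "dooododo" already present; 1 new (d)
  "dooododrdq" → prefix "dooododr" already present; 2 new (d, q)
  "dooododrqoq" → prefix "dooododrqo" already present; 1 new (q)
  "dordrorrd" → prefix "do" already present; 7 new (r, d, r, o, r, r, d)
  "dooododrqo" → prefix "dooododrqo" already present; 0 new (none)
Total nodes = 10 + 3 + 3 + 2 + 0 + 5 + 2 + 2 + 0 + 0 + 8 + 1 + 1 + 2 + 1 + 7 + 0 = 47

47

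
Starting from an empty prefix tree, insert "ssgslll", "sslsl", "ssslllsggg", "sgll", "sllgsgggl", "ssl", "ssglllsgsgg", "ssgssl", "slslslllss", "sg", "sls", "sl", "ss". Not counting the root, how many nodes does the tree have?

47

Trace insertions, counting only characters that open a new branch:
  "ssgslll" → 7 new (s, s, g, s, l, l, l)
  "sslsl" → prefix "ss" already present; 3 new (l, s, l)
  "ssslllsggg" → prefix "ss" already present; 8 new (s, l, l, l, s, g, g, g)
  "sgll" → prefix "s" already present; 3 new (g, l, l)
  "sllgsgggl" → prefix "s" already present; 8 new (l, l, g, s, g, g, g, l)
  "ssl" → prefix "ssl" already present; 0 new (none)
  "ssglllsgsgg" → prefix "ssg" already present; 8 new (l, l, l, s, g, s, g, g)
  "ssgssl" → prefix "ssgs" already present; 2 new (s, l)
  "slslslllss" → prefix "sl" already present; 8 new (s, l, s, l, l, l, s, s)
  "sg" → prefix "sg" already present; 0 new (none)
  "sls" → prefix "sls" already present; 0 new (none)
  "sl" → prefix "sl" already present; 0 new (none)
  "ss" → prefix "ss" already present; 0 new (none)
Total nodes = 7 + 3 + 8 + 3 + 8 + 0 + 8 + 2 + 8 + 0 + 0 + 0 + 0 = 47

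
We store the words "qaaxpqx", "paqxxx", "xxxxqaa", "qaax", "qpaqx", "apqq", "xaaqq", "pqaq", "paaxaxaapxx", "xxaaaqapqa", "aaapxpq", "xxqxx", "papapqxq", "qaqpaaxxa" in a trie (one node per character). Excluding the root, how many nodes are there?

74

Trace insertions, counting only characters that open a new branch:
  "qaaxpqx" → 7 new (q, a, a, x, p, q, x)
  "paqxxx" → 6 new (p, a, q, x, x, x)
  "xxxxqaa" → 7 new (x, x, x, x, q, a, a)
  "qaax" → prefix "qaax" already present; 0 new (none)
  "qpaqx" → prefix "q" already present; 4 new (p, a, q, x)
  "apqq" → 4 new (a, p, q, q)
  "xaaqq" → prefix "x" already present; 4 new (a, a, q, q)
  "pqaq" → prefix "p" already present; 3 new (q, a, q)
  "paaxaxaapxx" → prefix "pa" already present; 9 new (a, x, a, x, a, a, p, x, x)
  "xxaaaqapqa" → prefix "xx" already present; 8 new (a, a, a, q, a, p, q, a)
  "aaapxpq" → prefix "a" already present; 6 new (a, a, p, x, p, q)
  "xxqxx" → prefix "xx" already present; 3 new (q, x, x)
  "papapqxq" → prefix "pa" already present; 6 new (p, a, p, q, x, q)
  "qaqpaaxxa" → prefix "qa" already present; 7 new (q, p, a, a, x, x, a)
Total nodes = 7 + 6 + 7 + 0 + 4 + 4 + 4 + 3 + 9 + 8 + 6 + 3 + 6 + 7 = 74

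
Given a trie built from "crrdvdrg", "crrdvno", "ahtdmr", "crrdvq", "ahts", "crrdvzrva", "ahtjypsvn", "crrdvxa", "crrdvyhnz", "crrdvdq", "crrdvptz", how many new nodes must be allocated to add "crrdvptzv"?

1

"crrdvptz" is already a path in the trie; the remaining "v" must be added.
New nodes needed: |"crrdvptzv"| − 8 = 9 − 8 = 1.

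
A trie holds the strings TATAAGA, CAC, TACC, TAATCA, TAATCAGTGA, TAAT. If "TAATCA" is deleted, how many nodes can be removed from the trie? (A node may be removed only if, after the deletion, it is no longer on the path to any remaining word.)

A node on "TAATCA"'s path can go only if nothing else ends at it or branches off below it.
Every node on "TAATCA" is still needed (e.g. by "TAATCAGTGA"), so nothing is freed.
Nodes removed: 0

0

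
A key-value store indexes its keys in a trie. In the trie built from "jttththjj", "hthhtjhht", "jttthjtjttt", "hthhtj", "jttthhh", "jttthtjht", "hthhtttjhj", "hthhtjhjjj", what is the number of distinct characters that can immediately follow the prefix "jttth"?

3

Follow the path "jttth" to its node, then look at its outgoing edges.
Distinct next characters after "jttth": h, j, t.
That node has 3 child edges.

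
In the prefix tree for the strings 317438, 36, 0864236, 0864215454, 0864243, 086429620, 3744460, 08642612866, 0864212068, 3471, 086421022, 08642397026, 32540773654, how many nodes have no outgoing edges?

A leaf is a node with no children — equivalently, the end of a word that is not a proper prefix of any other stored word.
Those words: "086421022", "0864212068", "0864215454", "0864236", "08642397026", "0864243", "08642612866", "086429620", "317438", "32540773654", "3471", "36", "3744460"
Leaf count: 13

13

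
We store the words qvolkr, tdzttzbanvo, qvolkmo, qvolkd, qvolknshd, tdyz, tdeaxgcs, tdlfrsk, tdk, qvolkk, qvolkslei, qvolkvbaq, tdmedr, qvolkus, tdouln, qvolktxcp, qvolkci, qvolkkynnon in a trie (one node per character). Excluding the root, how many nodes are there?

68

Count nodes per top-level branch (shared prefixes stored once):
  'q'-branch (qvolkci, qvolkd, qvolkk, qvolkkynnon, qvolkmo, qvolknshd, qvolkr, qvolkslei, qvolktxcp, qvolkus, qvolkvbaq): 35 nodes
  't'-branch (tdeaxgcs, tdk, tdlfrsk, tdmedr, tdouln, tdyz, tdzttzbanvo): 33 nodes
Sum: 68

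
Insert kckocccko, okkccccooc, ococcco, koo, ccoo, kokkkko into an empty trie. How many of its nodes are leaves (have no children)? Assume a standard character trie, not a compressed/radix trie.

A leaf is a node with no children — equivalently, the end of a word that is not a proper prefix of any other stored word.
Those words: "ccoo", "kckocccko", "kokkkko", "koo", "ococcco", "okkccccooc"
Leaf count: 6

6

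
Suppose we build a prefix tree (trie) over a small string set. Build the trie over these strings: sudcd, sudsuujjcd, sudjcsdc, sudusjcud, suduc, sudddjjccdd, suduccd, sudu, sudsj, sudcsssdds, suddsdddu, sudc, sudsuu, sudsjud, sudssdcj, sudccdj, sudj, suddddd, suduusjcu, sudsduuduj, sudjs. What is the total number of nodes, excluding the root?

69

For each word, the new-node count is its length minus the longest prefix already in the trie:
  "sudcd" → 5 new (s, u, d, c, d)
  "sudsuujjcd" → prefix "sud" already present; 7 new (s, u, u, j, j, c, d)
  "sudjcsdc" → prefix "sud" already present; 5 new (j, c, s, d, c)
  "sudusjcud" → prefix "sud" already present; 6 new (u, s, j, c, u, d)
  "suduc" → prefix "sudu" already present; 1 new (c)
  "sudddjjccdd" → prefix "sud" already present; 8 new (d, d, j, j, c, c, d, d)
  "suduccd" → prefix "suduc" already present; 2 new (c, d)
  "sudu" → prefix "sudu" already present; 0 new (none)
  "sudsj" → prefix "suds" already present; 1 new (j)
  "sudcsssdds" → prefix "sudc" already present; 6 new (s, s, s, d, d, s)
  "suddsdddu" → prefix "sudd" already present; 5 new (s, d, d, d, u)
  "sudc" → prefix "sudc" already present; 0 new (none)
  "sudsuu" → prefix "sudsuu" already present; 0 new (none)
  "sudsjud" → prefix "sudsj" already present; 2 new (u, d)
  "sudssdcj" → prefix "suds" already present; 4 new (s, d, c, j)
  "sudccdj" → prefix "sudc" already present; 3 new (c, d, j)
  "sudj" → prefix "sudj" already present; 0 new (none)
  "suddddd" → prefix "suddd" already present; 2 new (d, d)
  "suduusjcu" → prefix "sudu" already present; 5 new (u, s, j, c, u)
  "sudsduuduj" → prefix "suds" already present; 6 new (d, u, u, d, u, j)
  "sudjs" → prefix "sudj" already present; 1 new (s)
Total nodes = 5 + 7 + 5 + 6 + 1 + 8 + 2 + 0 + 1 + 6 + 5 + 0 + 0 + 2 + 4 + 3 + 0 + 2 + 5 + 6 + 1 = 69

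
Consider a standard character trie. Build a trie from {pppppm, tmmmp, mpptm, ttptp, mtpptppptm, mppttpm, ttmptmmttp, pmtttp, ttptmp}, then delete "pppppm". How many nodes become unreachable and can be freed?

5

A node on "pppppm"'s path can go only if nothing else ends at it or branches off below it.
The suffix "ppppm" (5 nodes) is used only by "pppppm"; the node for "p" still has the child "m", so pruning stops there.
Nodes removed: 5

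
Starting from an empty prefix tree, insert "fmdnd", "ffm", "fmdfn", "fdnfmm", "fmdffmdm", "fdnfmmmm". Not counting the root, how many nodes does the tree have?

20

Trie structure (* marks end of a word):
(root)
└─ f
   ├─ d
   │  └─ n
   │     └─ f
   │        └─ m
   │           └─ m *
   │              └─ m
   │                 └─ m *
   ├─ f
   │  └─ m *
   └─ m
      └─ d
         ├─ f
         │  ├─ f
         │  │  └─ m
         │  │     └─ d
         │  │        └─ m *
         │  └─ n *
         └─ n
            └─ d *
Counting every labelled node above: 20.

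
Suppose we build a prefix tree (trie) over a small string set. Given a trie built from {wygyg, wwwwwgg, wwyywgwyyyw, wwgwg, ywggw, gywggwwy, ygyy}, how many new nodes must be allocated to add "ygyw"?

"ygy" is already a path in the trie; the remaining "w" must be added.
New nodes needed: |"ygyw"| − 3 = 4 − 3 = 1.

1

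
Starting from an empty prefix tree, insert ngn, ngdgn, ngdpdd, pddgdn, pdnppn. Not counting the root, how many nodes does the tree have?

19

Trace insertions, counting only characters that open a new branch:
  "ngn" → 3 new (n, g, n)
  "ngdgn" → prefix "ng" already present; 3 new (d, g, n)
  "ngdpdd" → prefix "ngd" already present; 3 new (p, d, d)
  "pddgdn" → 6 new (p, d, d, g, d, n)
  "pdnppn" → prefix "pd" already present; 4 new (n, p, p, n)
Total nodes = 3 + 3 + 3 + 6 + 4 = 19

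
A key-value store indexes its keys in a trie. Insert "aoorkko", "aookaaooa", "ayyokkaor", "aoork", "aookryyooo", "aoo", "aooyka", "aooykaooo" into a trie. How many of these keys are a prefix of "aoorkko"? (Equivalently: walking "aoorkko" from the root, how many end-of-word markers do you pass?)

3

Traverse "aoorkko" character by character; count nodes along the way that are marked as word ends.
Prefixes of the query that are stored words: "aoo", "aoork", "aoorkko"
Count: 3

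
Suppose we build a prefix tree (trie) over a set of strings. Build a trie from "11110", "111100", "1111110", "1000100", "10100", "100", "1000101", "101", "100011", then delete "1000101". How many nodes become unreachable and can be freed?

1

A node on "1000101"'s path can go only if nothing else ends at it or branches off below it.
The suffix "1" (1 node) is used only by "1000101"; the node for "100010" still has the child "0", so pruning stops there.
Nodes removed: 1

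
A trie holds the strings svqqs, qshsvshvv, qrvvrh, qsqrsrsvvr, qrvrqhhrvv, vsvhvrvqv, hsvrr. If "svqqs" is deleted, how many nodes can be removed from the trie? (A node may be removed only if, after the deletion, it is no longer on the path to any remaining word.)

5

Walk "svqqs" from the leaf back toward the root, removing each node that no remaining word uses.
No other word shares any prefix with "svqqs", so all 5 of its nodes go.
Nodes removed: 5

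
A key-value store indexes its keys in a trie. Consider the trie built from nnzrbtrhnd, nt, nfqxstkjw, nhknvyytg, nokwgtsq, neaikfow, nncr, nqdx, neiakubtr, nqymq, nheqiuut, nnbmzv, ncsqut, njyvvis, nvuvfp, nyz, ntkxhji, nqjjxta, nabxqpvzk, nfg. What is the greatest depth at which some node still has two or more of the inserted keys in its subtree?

The deepest shared node is where two words last agree before diverging.
e.g. "neaikfow" and "neiakubtr" share the prefix "ne" of length 2; no pair shares a longer one.
Longest shared-prefix length: 2

2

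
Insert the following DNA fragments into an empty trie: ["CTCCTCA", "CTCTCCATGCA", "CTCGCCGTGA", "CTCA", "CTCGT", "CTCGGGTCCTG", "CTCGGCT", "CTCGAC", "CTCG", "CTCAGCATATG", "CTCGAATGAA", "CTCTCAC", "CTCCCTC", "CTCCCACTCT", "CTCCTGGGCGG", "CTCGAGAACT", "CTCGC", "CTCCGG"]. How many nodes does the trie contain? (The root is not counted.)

70

Insert word by word; a character creates a node only if that edge doesn't already exist:
  "CTCCTCA" → 7 new (C, T, C, C, T, C, A)
  "CTCTCCATGCA" → prefix "CTC" already present; 8 new (T, C, C, A, T, G, C, A)
  "CTCGCCGTGA" → prefix "CTC" already present; 7 new (G, C, C, G, T, G, A)
  "CTCA" → prefix "CTC" already present; 1 new (A)
  "CTCGT" → prefix "CTCG" already present; 1 new (T)
  "CTCGGGTCCTG" → prefix "CTCG" already present; 7 new (G, G, T, C, C, T, G)
  "CTCGGCT" → prefix "CTCGG" already present; 2 new (C, T)
  "CTCGAC" → prefix "CTCG" already present; 2 new (A, C)
  "CTCG" → prefix "CTCG" already present; 0 new (none)
  "CTCAGCATATG" → prefix "CTCA" already present; 7 new (G, C, A, T, A, T, G)
  "CTCGAATGAA" → prefix "CTCGA" already present; 5 new (A, T, G, A, A)
  "CTCTCAC" → prefix "CTCTC" already present; 2 new (A, C)
  "CTCCCTC" → prefix "CTCC" already present; 3 new (C, T, C)
  "CTCCCACTCT" → prefix "CTCCC" already present; 5 new (A, C, T, C, T)
  "CTCCTGGGCGG" → prefix "CTCCT" already present; 6 new (G, G, G, C, G, G)
  "CTCGAGAACT" → prefix "CTCGA" already present; 5 new (G, A, A, C, T)
  "CTCGC" → prefix "CTCGC" already present; 0 new (none)
  "CTCCGG" → prefix "CTCC" already present; 2 new (G, G)
Total nodes = 7 + 8 + 7 + 1 + 1 + 7 + 2 + 2 + 0 + 7 + 5 + 2 + 3 + 5 + 6 + 5 + 0 + 2 = 70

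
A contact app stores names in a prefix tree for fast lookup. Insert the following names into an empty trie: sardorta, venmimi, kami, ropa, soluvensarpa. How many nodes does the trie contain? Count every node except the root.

For each word, the new-node count is its length minus the longest prefix already in the trie:
  "sardorta" → 8 new (s, a, r, d, o, r, t, a)
  "venmimi" → 7 new (v, e, n, m, i, m, i)
  "kami" → 4 new (k, a, m, i)
  "ropa" → 4 new (r, o, p, a)
  "soluvensarpa" → prefix "s" already present; 11 new (o, l, u, v, e, n, s, a, r, p, a)
Total nodes = 8 + 7 + 4 + 4 + 11 = 34

34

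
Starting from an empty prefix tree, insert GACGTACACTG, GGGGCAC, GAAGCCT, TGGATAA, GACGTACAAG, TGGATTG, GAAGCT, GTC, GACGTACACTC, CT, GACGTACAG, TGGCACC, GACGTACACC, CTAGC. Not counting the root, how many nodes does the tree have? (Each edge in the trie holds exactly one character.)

For each word, the new-node count is its length minus the longest prefix already in the trie:
  "GACGTACACTG" → 11 new (G, A, C, G, T, A, C, A, C, T, G)
  "GGGGCAC" → prefix "G" already present; 6 new (G, G, G, C, A, C)
  "GAAGCCT" → prefix "GA" already present; 5 new (A, G, C, C, T)
  "TGGATAA" → 7 new (T, G, G, A, T, A, A)
  "GACGTACAAG" → prefix "GACGTACA" already present; 2 new (A, G)
  "TGGATTG" → prefix "TGGAT" already present; 2 new (T, G)
  "GAAGCT" → prefix "GAAGC" already present; 1 new (T)
  "GTC" → prefix "G" already present; 2 new (T, C)
  "GACGTACACTC" → prefix "GACGTACACT" already present; 1 new (C)
  "CT" → 2 new (C, T)
  "GACGTACAG" → prefix "GACGTACA" already present; 1 new (G)
  "TGGCACC" → prefix "TGG" already present; 4 new (C, A, C, C)
  "GACGTACACC" → prefix "GACGTACAC" already present; 1 new (C)
  "CTAGC" → prefix "CT" already present; 3 new (A, G, C)
Total nodes = 11 + 6 + 5 + 7 + 2 + 2 + 1 + 2 + 1 + 2 + 1 + 4 + 1 + 3 = 48

48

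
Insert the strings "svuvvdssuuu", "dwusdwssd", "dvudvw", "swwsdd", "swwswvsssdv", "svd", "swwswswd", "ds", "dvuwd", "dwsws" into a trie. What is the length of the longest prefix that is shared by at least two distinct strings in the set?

5

Equivalently: take the maximum, over all pairs, of their longest common prefix length.
"swwswswd" and "swwswvsssdv" agree on "swwsw" (5 characters) before diverging; nothing deeper is shared.
Longest shared-prefix length: 5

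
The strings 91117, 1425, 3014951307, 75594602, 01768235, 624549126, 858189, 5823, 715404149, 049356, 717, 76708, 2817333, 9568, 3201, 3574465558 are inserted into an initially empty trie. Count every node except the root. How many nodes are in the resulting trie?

94

Count nodes per top-level branch (shared prefixes stored once):
  '0'-branch (01768235, 049356): 13 nodes
  '1'-branch (1425): 4 nodes
  '2'-branch (2817333): 7 nodes
  '3'-branch (3014951307, 3201, 3574465558): 22 nodes
  '5'-branch (5823): 4 nodes
  '6'-branch (624549126): 9 nodes
  '7'-branch (715404149, 717, 75594602, 76708): 21 nodes
  '8'-branch (858189): 6 nodes
  '9'-branch (91117, 9568): 8 nodes
Sum: 94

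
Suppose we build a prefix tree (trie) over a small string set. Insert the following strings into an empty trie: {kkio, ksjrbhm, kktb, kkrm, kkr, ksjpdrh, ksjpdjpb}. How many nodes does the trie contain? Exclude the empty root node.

Insert word by word; a character creates a node only if that edge doesn't already exist:
  "kkio" → 4 new (k, k, i, o)
  "ksjrbhm" → prefix "k" already present; 6 new (s, j, r, b, h, m)
  "kktb" → prefix "kk" already present; 2 new (t, b)
  "kkrm" → prefix "kk" already present; 2 new (r, m)
  "kkr" → prefix "kkr" already present; 0 new (none)
  "ksjpdrh" → prefix "ksj" already present; 4 new (p, d, r, h)
  "ksjpdjpb" → prefix "ksjpd" already present; 3 new (j, p, b)
Total nodes = 4 + 6 + 2 + 2 + 0 + 4 + 3 = 21

21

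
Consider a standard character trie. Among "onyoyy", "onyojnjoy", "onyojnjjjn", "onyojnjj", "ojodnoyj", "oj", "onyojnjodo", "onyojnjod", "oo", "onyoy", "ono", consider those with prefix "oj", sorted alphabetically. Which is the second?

ojodnoyj

Filter for "oj…" and sort: "oj", "ojodnoyj"
Position 2: ojodnoyj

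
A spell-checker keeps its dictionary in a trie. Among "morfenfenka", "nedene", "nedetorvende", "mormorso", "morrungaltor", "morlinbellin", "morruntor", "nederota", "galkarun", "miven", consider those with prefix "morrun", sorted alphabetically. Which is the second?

morruntor

DFS of the "morrun" subtree visits, in order: "morrungaltor", "morruntor"
Position 2: morruntor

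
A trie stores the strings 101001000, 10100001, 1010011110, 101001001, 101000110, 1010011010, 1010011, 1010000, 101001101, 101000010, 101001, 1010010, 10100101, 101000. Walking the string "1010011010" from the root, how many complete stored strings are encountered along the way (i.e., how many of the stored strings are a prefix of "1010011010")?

Walk "1010011010" from the root; an end-of-word marker is hit whenever a stored word is a prefix of "1010011010".
Prefixes of the query that are stored words: "101001", "1010011", "101001101", "1010011010"
Count: 4

4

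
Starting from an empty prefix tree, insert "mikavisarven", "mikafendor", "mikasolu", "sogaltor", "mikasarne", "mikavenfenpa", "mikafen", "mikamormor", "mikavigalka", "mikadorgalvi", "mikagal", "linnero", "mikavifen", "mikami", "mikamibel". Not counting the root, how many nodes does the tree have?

77

Count nodes per top-level branch (shared prefixes stored once):
  'l'-branch (linnero): 7 nodes
  'm'-branch (mikadorgalvi, mikafen, mikafendor, mikagal, mikami, mikamibel, mikamormor, mikasarne, mikasolu, mikavenfenpa, mikavifen, mikavigalka, mikavisarven): 62 nodes
  's'-branch (sogaltor): 8 nodes
Sum: 77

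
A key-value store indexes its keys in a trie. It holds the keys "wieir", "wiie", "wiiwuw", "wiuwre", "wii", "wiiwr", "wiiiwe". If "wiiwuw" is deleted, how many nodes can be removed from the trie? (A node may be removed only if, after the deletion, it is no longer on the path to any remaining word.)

2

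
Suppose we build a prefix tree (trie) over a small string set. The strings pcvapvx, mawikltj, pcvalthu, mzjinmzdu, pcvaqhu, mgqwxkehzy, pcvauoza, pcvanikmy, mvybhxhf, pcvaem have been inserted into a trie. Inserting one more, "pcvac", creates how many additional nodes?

"pcva" is already a path in the trie; the remaining "c" must be added.
Each of the 1 remaining characters creates one node.

1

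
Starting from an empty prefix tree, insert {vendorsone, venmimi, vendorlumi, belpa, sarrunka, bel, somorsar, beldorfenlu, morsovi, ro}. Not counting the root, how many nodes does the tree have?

Trace insertions, counting only characters that open a new branch:
  "vendorsone" → 10 new (v, e, n, d, o, r, s, o, n, e)
  "venmimi" → prefix "ven" already present; 4 new (m, i, m, i)
  "vendorlumi" → prefix "vendor" already present; 4 new (l, u, m, i)
  "belpa" → 5 new (b, e, l, p, a)
  "sarrunka" → 8 new (s, a, r, r, u, n, k, a)
  "bel" → prefix "bel" already present; 0 new (none)
  "somorsar" → prefix "s" already present; 7 new (o, m, o, r, s, a, r)
  "beldorfenlu" → prefix "bel" already present; 8 new (d, o, r, f, e, n, l, u)
  "morsovi" → 7 new (m, o, r, s, o, v, i)
  "ro" → 2 new (r, o)
Total nodes = 10 + 4 + 4 + 5 + 8 + 0 + 7 + 8 + 7 + 2 = 55

55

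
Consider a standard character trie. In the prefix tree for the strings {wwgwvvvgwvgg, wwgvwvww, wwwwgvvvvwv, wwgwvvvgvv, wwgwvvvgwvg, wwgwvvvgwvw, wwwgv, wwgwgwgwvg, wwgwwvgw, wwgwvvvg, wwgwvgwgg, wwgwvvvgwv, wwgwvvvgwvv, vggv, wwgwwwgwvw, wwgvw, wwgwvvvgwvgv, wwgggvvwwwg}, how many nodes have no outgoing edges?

A leaf is a node with no children — equivalently, the end of a word that is not a proper prefix of any other stored word.
Those words: "vggv", "wwgggvvwwwg", "wwgvwvww", "wwgwgwgwvg", "wwgwvgwgg", "wwgwvvvgvv", "wwgwvvvgwvgg", "wwgwvvvgwvgv", "wwgwvvvgwvv", "wwgwvvvgwvw", "wwgwwvgw", "wwgwwwgwvw", "wwwgv", "wwwwgvvvvwv"
Leaf count: 14

14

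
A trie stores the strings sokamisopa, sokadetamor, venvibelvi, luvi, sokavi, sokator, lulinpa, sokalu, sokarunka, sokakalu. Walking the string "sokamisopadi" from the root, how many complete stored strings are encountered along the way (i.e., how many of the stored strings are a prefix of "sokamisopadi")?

Check each prefix of "sokamisopadi" against the stored set — each match is an end-marker on the path.
Prefixes of the query that are stored words: "sokamisopa"
Count: 1

1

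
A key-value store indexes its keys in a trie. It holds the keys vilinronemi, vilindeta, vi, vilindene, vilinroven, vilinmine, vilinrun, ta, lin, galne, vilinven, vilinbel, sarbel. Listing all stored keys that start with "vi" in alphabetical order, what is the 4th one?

vilindeta

Words with prefix "vi", in lexicographic order: "vi", "vilinbel", "vilindene", "vilindeta", "vilinmine", "vilinronemi", "vilinroven", "vilinrun", "vilinven"
The 4th is vilindeta.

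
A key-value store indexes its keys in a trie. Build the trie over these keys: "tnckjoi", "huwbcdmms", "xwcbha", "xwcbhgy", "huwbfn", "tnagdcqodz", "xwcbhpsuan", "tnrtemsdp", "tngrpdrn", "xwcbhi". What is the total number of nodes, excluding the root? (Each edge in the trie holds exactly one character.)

Trace insertions, counting only characters that open a new branch:
  "tnckjoi" → 7 new (t, n, c, k, j, o, i)
  "huwbcdmms" → 9 new (h, u, w, b, c, d, m, m, s)
  "xwcbha" → 6 new (x, w, c, b, h, a)
  "xwcbhgy" → prefix "xwcbh" already present; 2 new (g, y)
  "huwbfn" → prefix "huwb" already present; 2 new (f, n)
  "tnagdcqodz" → prefix "tn" already present; 8 new (a, g, d, c, q, o, d, z)
  "xwcbhpsuan" → prefix "xwcbh" already present; 5 new (p, s, u, a, n)
  "tnrtemsdp" → prefix "tn" already present; 7 new (r, t, e, m, s, d, p)
  "tngrpdrn" → prefix "tn" already present; 6 new (g, r, p, d, r, n)
  "xwcbhi" → prefix "xwcbh" already present; 1 new (i)
Total nodes = 7 + 9 + 6 + 2 + 2 + 8 + 5 + 7 + 6 + 1 = 53

53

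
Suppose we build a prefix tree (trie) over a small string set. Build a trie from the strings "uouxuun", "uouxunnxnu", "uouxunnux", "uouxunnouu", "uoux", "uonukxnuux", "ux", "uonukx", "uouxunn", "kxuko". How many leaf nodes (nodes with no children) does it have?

Leaves are exactly the stored words that no other stored word extends.
Those words: "kxuko", "uonukxnuux", "uouxunnouu", "uouxunnux", "uouxunnxnu", "uouxuun", "ux"
Leaf count: 7

7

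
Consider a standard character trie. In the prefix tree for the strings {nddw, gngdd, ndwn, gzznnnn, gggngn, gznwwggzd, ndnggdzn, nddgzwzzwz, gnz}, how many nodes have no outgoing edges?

Leaves are exactly the stored words that no other stored word extends.
Those words: "gggngn", "gngdd", "gnz", "gznwwggzd", "gzznnnn", "nddgzwzzwz", "nddw", "ndnggdzn", "ndwn"
Leaf count: 9

9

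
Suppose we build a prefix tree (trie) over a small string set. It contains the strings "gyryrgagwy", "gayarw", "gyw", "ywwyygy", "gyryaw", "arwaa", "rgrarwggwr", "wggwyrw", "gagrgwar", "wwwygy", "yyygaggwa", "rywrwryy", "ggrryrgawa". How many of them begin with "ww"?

1

Traverse to the node for "ww", then collect every word in that subtree.
Words under "ww": wwwygy
Count: 1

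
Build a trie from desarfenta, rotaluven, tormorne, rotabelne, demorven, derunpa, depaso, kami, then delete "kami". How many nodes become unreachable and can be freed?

A node on "kami"'s path can go only if nothing else ends at it or branches off below it.
No other word shares any prefix with "kami", so all 4 of its nodes go.
Nodes removed: 4

4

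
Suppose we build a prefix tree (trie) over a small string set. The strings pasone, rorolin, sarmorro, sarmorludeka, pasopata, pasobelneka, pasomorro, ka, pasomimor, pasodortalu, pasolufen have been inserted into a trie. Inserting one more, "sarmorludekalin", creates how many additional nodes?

The longest prefix of "sarmorludekalin" already in the trie is "sarmorludeka" (length 12).
New nodes needed: |"sarmorludekalin"| − 12 = 15 − 12 = 3.

3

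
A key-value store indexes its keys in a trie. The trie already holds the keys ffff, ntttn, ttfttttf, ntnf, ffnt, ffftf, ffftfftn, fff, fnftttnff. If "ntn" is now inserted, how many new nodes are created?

0

Every character of "ntn" already lies on an existing path (it is a prefix of some stored word).
No new nodes are needed: 0.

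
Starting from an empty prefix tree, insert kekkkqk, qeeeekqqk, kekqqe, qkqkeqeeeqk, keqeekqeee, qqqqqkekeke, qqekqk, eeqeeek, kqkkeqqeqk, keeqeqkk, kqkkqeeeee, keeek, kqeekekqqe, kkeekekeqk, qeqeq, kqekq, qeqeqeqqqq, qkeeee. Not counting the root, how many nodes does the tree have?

Trace insertions, counting only characters that open a new branch:
  "kekkkqk" → 7 new (k, e, k, k, k, q, k)
  "qeeeekqqk" → 9 new (q, e, e, e, e, k, q, q, k)
  "kekqqe" → prefix "kek" already present; 3 new (q, q, e)
  "qkqkeqeeeqk" → prefix "q" already present; 10 new (k, q, k, e, q, e, e, e, q, k)
  "keqeekqeee" → prefix "ke" already present; 8 new (q, e, e, k, q, e, e, e)
  "qqqqqkekeke" → prefix "q" already present; 10 new (q, q, q, q, k, e, k, e, k, e)
  "qqekqk" → prefix "qq" already present; 4 new (e, k, q, k)
  "eeqeeek" → 7 new (e, e, q, e, e, e, k)
  "kqkkeqqeqk" → prefix "k" already present; 9 new (q, k, k, e, q, q, e, q, k)
  "keeqeqkk" → prefix "ke" already present; 6 new (e, q, e, q, k, k)
  "kqkkqeeeee" → prefix "kqkk" already present; 6 new (q, e, e, e, e, e)
  "keeek" → prefix "kee" already present; 2 new (e, k)
  "kqeekekqqe" → prefix "kq" already present; 8 new (e, e, k, e, k, q, q, e)
  "kkeekekeqk" → prefix "k" already present; 9 new (k, e, e, k, e, k, e, q, k)
  "qeqeq" → prefix "qe" already present; 3 new (q, e, q)
  "kqekq" → prefix "kqe" already present; 2 new (k, q)
  "qeqeqeqqqq" → prefix "qeqeq" already present; 5 new (e, q, q, q, q)
  "qkeeee" → prefix "qk" already present; 4 new (e, e, e, e)
Total nodes = 7 + 9 + 3 + 10 + 8 + 10 + 4 + 7 + 9 + 6 + 6 + 2 + 8 + 9 + 3 + 2 + 5 + 4 = 112

112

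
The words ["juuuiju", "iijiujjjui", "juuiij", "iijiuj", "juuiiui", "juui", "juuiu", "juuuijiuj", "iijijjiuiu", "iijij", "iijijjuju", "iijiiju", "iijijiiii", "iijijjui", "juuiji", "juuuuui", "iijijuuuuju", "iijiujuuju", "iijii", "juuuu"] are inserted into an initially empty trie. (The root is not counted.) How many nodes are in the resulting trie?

58

For each word, the new-node count is its length minus the longest prefix already in the trie:
  "juuuiju" → 7 new (j, u, u, u, i, j, u)
  "iijiujjjui" → 10 new (i, i, j, i, u, j, j, j, u, i)
  "juuiij" → prefix "juu" already present; 3 new (i, i, j)
  "iijiuj" → prefix "iijiuj" already present; 0 new (none)
  "juuiiui" → prefix "juuii" already present; 2 new (u, i)
  "juui" → prefix "juui" already present; 0 new (none)
  "juuiu" → prefix "juui" already present; 1 new (u)
  "juuuijiuj" → prefix "juuuij" already present; 3 new (i, u, j)
  "iijijjiuiu" → prefix "iiji" already present; 6 new (j, j, i, u, i, u)
  "iijij" → prefix "iijij" already present; 0 new (none)
  "iijijjuju" → prefix "iijijj" already present; 3 new (u, j, u)
  "iijiiju" → prefix "iiji" already present; 3 new (i, j, u)
  "iijijiiii" → prefix "iijij" already present; 4 new (i, i, i, i)
  "iijijjui" → prefix "iijijju" already present; 1 new (i)
  "juuiji" → prefix "juui" already present; 2 new (j, i)
  "juuuuui" → prefix "juuu" already present; 3 new (u, u, i)
  "iijijuuuuju" → prefix "iijij" already present; 6 new (u, u, u, u, j, u)
  "iijiujuuju" → prefix "iijiuj" already present; 4 new (u, u, j, u)
  "iijii" → prefix "iijii" already present; 0 new (none)
  "juuuu" → prefix "juuuu" already present; 0 new (none)
Total nodes = 7 + 10 + 3 + 0 + 2 + 0 + 1 + 3 + 6 + 0 + 3 + 3 + 4 + 1 + 2 + 3 + 6 + 4 + 0 + 0 = 58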